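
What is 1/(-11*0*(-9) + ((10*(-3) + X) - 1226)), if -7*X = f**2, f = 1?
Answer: -7/8793 ≈ -0.00079609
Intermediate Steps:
X = -1/7 (X = -1/7*1**2 = -1/7*1 = -1/7 ≈ -0.14286)
1/(-11*0*(-9) + ((10*(-3) + X) - 1226)) = 1/(-11*0*(-9) + ((10*(-3) - 1/7) - 1226)) = 1/(0*(-9) + ((-30 - 1/7) - 1226)) = 1/(0 + (-211/7 - 1226)) = 1/(0 - 8793/7) = 1/(-8793/7) = -7/8793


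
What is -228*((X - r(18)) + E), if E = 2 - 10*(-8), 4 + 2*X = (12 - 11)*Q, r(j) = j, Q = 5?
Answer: -14706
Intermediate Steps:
X = ½ (X = -2 + ((12 - 11)*5)/2 = -2 + (1*5)/2 = -2 + (½)*5 = -2 + 5/2 = ½ ≈ 0.50000)
E = 82 (E = 2 + 80 = 82)
-228*((X - r(18)) + E) = -228*((½ - 1*18) + 82) = -228*((½ - 18) + 82) = -228*(-35/2 + 82) = -228*129/2 = -14706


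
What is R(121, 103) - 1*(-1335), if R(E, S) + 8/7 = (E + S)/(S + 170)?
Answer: 364367/273 ≈ 1334.7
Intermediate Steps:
R(E, S) = -8/7 + (E + S)/(170 + S) (R(E, S) = -8/7 + (E + S)/(S + 170) = -8/7 + (E + S)/(170 + S))
R(121, 103) - 1*(-1335) = (-1360 - 1*103 + 7*121)/(7*(170 + 103)) - 1*(-1335) = (⅐)*(-1360 - 103 + 847)/273 + 1335 = (⅐)*(1/273)*(-616) + 1335 = -88/273 + 1335 = 364367/273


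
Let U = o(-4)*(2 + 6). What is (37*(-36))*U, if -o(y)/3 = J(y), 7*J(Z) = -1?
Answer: -31968/7 ≈ -4566.9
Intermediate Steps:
J(Z) = -1/7 (J(Z) = (1/7)*(-1) = -1/7)
o(y) = 3/7 (o(y) = -3*(-1/7) = 3/7)
U = 24/7 (U = 3*(2 + 6)/7 = (3/7)*8 = 24/7 ≈ 3.4286)
(37*(-36))*U = (37*(-36))*(24/7) = -1332*24/7 = -31968/7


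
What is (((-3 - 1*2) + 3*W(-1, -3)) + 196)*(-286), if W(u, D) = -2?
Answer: -52910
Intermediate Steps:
(((-3 - 1*2) + 3*W(-1, -3)) + 196)*(-286) = (((-3 - 1*2) + 3*(-2)) + 196)*(-286) = (((-3 - 2) - 6) + 196)*(-286) = ((-5 - 6) + 196)*(-286) = (-11 + 196)*(-286) = 185*(-286) = -52910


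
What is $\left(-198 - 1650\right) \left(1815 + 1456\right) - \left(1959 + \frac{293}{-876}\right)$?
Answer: $- \frac{5296967599}{876} \approx -6.0468 \cdot 10^{6}$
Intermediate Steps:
$\left(-198 - 1650\right) \left(1815 + 1456\right) - \left(1959 + \frac{293}{-876}\right) = \left(-1848\right) 3271 - \frac{1715791}{876} = -6044808 + \left(-1959 + \frac{293}{876}\right) = -6044808 - \frac{1715791}{876} = - \frac{5296967599}{876}$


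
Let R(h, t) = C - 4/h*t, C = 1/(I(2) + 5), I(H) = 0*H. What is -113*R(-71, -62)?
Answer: 132097/355 ≈ 372.10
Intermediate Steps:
I(H) = 0
C = ⅕ (C = 1/(0 + 5) = 1/5 = ⅕ ≈ 0.20000)
R(h, t) = ⅕ - 4*t/h (R(h, t) = ⅕ - 4/h*t = ⅕ - 4*t/h)
-113*R(-71, -62) = -113*(-71 - 20*(-62))/(5*(-71)) = -113*(-1)*(-71 + 1240)/(5*71) = -113*(-1)*1169/(5*71) = -113*(-1169/355) = 132097/355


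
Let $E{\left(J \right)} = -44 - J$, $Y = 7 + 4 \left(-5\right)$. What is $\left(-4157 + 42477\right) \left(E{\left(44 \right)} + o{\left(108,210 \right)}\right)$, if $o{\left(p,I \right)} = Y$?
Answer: $-3870320$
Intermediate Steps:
$Y = -13$ ($Y = 7 - 20 = -13$)
$o{\left(p,I \right)} = -13$
$\left(-4157 + 42477\right) \left(E{\left(44 \right)} + o{\left(108,210 \right)}\right) = \left(-4157 + 42477\right) \left(\left(-44 - 44\right) - 13\right) = 38320 \left(\left(-44 - 44\right) - 13\right) = 38320 \left(-88 - 13\right) = 38320 \left(-101\right) = -3870320$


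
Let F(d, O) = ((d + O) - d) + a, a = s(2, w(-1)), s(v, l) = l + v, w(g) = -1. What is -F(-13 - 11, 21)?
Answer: -22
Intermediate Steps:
a = 1 (a = -1 + 2 = 1)
F(d, O) = 1 + O (F(d, O) = ((d + O) - d) + 1 = ((O + d) - d) + 1 = O + 1 = 1 + O)
-F(-13 - 11, 21) = -(1 + 21) = -1*22 = -22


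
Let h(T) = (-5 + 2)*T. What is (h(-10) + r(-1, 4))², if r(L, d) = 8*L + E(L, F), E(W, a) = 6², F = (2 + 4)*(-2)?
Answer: 3364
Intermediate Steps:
F = -12 (F = 6*(-2) = -12)
h(T) = -3*T
E(W, a) = 36
r(L, d) = 36 + 8*L (r(L, d) = 8*L + 36 = 36 + 8*L)
(h(-10) + r(-1, 4))² = (-3*(-10) + (36 + 8*(-1)))² = (30 + (36 - 8))² = (30 + 28)² = 58² = 3364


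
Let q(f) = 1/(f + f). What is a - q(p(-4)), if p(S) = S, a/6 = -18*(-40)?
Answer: 34561/8 ≈ 4320.1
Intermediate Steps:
a = 4320 (a = 6*(-18*(-40)) = 6*720 = 4320)
q(f) = 1/(2*f)
a - q(p(-4)) = 4320 - 1/(2*(-4)) = 4320 - (-1)/(2*4) = 4320 - 1*(-⅛) = 4320 + ⅛ = 34561/8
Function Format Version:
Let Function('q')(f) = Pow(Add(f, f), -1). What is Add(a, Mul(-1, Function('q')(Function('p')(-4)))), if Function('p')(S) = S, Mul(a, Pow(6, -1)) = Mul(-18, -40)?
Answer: Rational(34561, 8) ≈ 4320.1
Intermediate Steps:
a = 4320 (a = Mul(6, Mul(-18, -40)) = Mul(6, 720) = 4320)
Function('q')(f) = Mul(Rational(1, 2), Pow(f, -1)) (Function('q')(f) = Pow(Mul(2, f), -1) = Mul(Rational(1, 2), Pow(f, -1)))
Add(a, Mul(-1, Function('q')(Function('p')(-4)))) = Add(4320, Mul(-1, Mul(Rational(1, 2), Pow(-4, -1)))) = Add(4320, Mul(-1, Mul(Rational(1, 2), Rational(-1, 4)))) = Add(4320, Mul(-1, Rational(-1, 8))) = Add(4320, Rational(1, 8)) = Rational(34561, 8)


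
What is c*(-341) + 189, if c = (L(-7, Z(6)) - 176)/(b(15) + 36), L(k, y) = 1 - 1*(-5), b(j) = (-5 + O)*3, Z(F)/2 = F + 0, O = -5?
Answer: 29552/3 ≈ 9850.7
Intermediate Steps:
Z(F) = 2*F (Z(F) = 2*(F + 0) = 2*F)
b(j) = -30 (b(j) = (-5 - 5)*3 = -10*3 = -30)
L(k, y) = 6 (L(k, y) = 1 + 5 = 6)
c = -85/3 (c = (6 - 176)/(-30 + 36) = -170/6 = -170*⅙ = -85/3 ≈ -28.333)
c*(-341) + 189 = -85/3*(-341) + 189 = 28985/3 + 189 = 29552/3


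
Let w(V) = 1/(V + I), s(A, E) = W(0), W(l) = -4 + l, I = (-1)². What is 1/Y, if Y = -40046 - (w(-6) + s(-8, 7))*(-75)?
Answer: -1/40361 ≈ -2.4776e-5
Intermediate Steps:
I = 1
s(A, E) = -4 (s(A, E) = -4 + 0 = -4)
w(V) = 1/(1 + V) (w(V) = 1/(V + 1) = 1/(1 + V))
Y = -40361 (Y = -40046 - (1/(1 - 6) - 4)*(-75) = -40046 - (1/(-5) - 4)*(-75) = -40046 - (-⅕ - 4)*(-75) = -40046 - (-21)*(-75)/5 = -40046 - 1*315 = -40046 - 315 = -40361)
1/Y = 1/(-40361) = -1/40361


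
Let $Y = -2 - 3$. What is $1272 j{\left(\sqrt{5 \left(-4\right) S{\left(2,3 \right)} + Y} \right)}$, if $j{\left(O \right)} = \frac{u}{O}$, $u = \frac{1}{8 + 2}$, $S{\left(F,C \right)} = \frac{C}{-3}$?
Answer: $\frac{212 \sqrt{15}}{25} \approx 32.843$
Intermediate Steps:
$S{\left(F,C \right)} = - \frac{C}{3}$ ($S{\left(F,C \right)} = C \left(- \frac{1}{3}\right) = - \frac{C}{3}$)
$Y = -5$
$u = \frac{1}{10} \approx 0.1$
$j{\left(O \right)} = \frac{1}{10 O}$
$1272 j{\left(\sqrt{5 \left(-4\right) S{\left(2,3 \right)} + Y} \right)} = 1272 \frac{1}{10 \sqrt{5 \left(-4\right) \left(\left(- \frac{1}{3}\right) 3\right) - 5}} = 1272 \frac{1}{10 \sqrt{\left(-20\right) \left(-1\right) - 5}} = 1272 \frac{1}{10 \sqrt{20 - 5}} = 1272 \frac{1}{10 \sqrt{15}} = 1272 \frac{\frac{1}{15} \sqrt{15}}{10} = 1272 \frac{\sqrt{15}}{150} = \frac{212 \sqrt{15}}{25}$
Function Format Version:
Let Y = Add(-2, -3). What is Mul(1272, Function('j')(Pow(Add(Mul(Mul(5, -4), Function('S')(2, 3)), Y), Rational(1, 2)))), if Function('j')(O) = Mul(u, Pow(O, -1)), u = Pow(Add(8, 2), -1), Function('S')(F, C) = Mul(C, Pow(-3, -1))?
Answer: Mul(Rational(212, 25), Pow(15, Rational(1, 2))) ≈ 32.843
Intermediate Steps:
Function('S')(F, C) = Mul(Rational(-1, 3), C) (Function('S')(F, C) = Mul(C, Rational(-1, 3)) = Mul(Rational(-1, 3), C))
Y = -5
u = Rational(1, 10) (u = Pow(10, -1) = Rational(1, 10) ≈ 0.10000)
Function('j')(O) = Mul(Rational(1, 10), Pow(O, -1))
Mul(1272, Function('j')(Pow(Add(Mul(Mul(5, -4), Function('S')(2, 3)), Y), Rational(1, 2)))) = Mul(1272, Mul(Rational(1, 10), Pow(Pow(Add(Mul(Mul(5, -4), Mul(Rational(-1, 3), 3)), -5), Rational(1, 2)), -1))) = Mul(1272, Mul(Rational(1, 10), Pow(Pow(Add(Mul(-20, -1), -5), Rational(1, 2)), -1))) = Mul(1272, Mul(Rational(1, 10), Pow(Pow(Add(20, -5), Rational(1, 2)), -1))) = Mul(1272, Mul(Rational(1, 10), Pow(Pow(15, Rational(1, 2)), -1))) = Mul(1272, Mul(Rational(1, 10), Mul(Rational(1, 15), Pow(15, Rational(1, 2))))) = Mul(1272, Mul(Rational(1, 150), Pow(15, Rational(1, 2)))) = Mul(Rational(212, 25), Pow(15, Rational(1, 2)))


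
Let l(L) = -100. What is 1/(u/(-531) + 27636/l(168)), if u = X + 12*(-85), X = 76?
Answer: -225/61781 ≈ -0.0036419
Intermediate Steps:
u = -944 (u = 76 + 12*(-85) = 76 - 1020 = -944)
1/(u/(-531) + 27636/l(168)) = 1/(-944/(-531) + 27636/(-100)) = 1/(-944*(-1/531) + 27636*(-1/100)) = 1/(16/9 - 6909/25) = 1/(-61781/225) = -225/61781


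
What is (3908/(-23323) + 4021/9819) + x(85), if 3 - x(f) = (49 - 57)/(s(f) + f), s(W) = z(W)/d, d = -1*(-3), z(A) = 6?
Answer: 22141296950/6641247573 ≈ 3.3339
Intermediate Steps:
d = 3
s(W) = 2 (s(W) = 6/3 = 6*(1/3) = 2)
x(f) = 3 + 8/(2 + f) (x(f) = 3 - (49 - 57)/(2 + f) = 3 - (-8)/(2 + f) = 3 + 8/(2 + f))
(3908/(-23323) + 4021/9819) + x(85) = (3908/(-23323) + 4021/9819) + (14 + 3*85)/(2 + 85) = (3908*(-1/23323) + 4021*(1/9819)) + (14 + 255)/87 = (-3908/23323 + 4021/9819) + (1/87)*269 = 55409131/229008537 + 269/87 = 22141296950/6641247573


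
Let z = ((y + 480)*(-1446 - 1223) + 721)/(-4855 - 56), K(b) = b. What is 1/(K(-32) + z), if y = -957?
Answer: -4911/1430986 ≈ -0.0034319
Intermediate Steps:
z = -1273834/4911 (z = ((-957 + 480)*(-1446 - 1223) + 721)/(-4855 - 56) = (-477*(-2669) + 721)/(-4911) = (1273113 + 721)*(-1/4911) = 1273834*(-1/4911) = -1273834/4911 ≈ -259.38)
1/(K(-32) + z) = 1/(-32 - 1273834/4911) = 1/(-1430986/4911) = -4911/1430986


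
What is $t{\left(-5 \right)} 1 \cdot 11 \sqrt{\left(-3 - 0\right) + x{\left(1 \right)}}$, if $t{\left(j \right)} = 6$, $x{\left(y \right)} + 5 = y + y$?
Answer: $66 i \sqrt{6} \approx 161.67 i$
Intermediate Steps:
$x{\left(y \right)} = -5 + 2 y$ ($x{\left(y \right)} = -5 + \left(y + y\right) = -5 + 2 y$)
$t{\left(-5 \right)} 1 \cdot 11 \sqrt{\left(-3 - 0\right) + x{\left(1 \right)}} = 6 \cdot 1 \cdot 11 \sqrt{\left(-3 - 0\right) + \left(-5 + 2 \cdot 1\right)} = 6 \cdot 11 \sqrt{\left(-3 + 0\right) + \left(-5 + 2\right)} = 66 \sqrt{-3 - 3} = 66 \sqrt{-6} = 66 i \sqrt{6}$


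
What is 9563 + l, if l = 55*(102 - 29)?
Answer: 13578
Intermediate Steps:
l = 4015 (l = 55*73 = 4015)
9563 + l = 9563 + 4015 = 13578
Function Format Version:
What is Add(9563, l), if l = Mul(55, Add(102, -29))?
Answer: 13578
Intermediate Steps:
l = 4015 (l = Mul(55, 73) = 4015)
Add(9563, l) = Add(9563, 4015) = 13578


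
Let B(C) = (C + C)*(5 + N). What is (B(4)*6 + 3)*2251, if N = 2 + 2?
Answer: 979185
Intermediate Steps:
N = 4
B(C) = 18*C (B(C) = (C + C)*(5 + 4) = (2*C)*9 = 18*C)
(B(4)*6 + 3)*2251 = ((18*4)*6 + 3)*2251 = (72*6 + 3)*2251 = (432 + 3)*2251 = 435*2251 = 979185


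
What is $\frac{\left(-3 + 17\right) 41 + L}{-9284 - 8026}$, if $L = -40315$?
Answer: $\frac{13247}{5770} \approx 2.2958$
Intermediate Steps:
$\frac{\left(-3 + 17\right) 41 + L}{-9284 - 8026} = \frac{\left(-3 + 17\right) 41 - 40315}{-9284 - 8026} = \frac{14 \cdot 41 - 40315}{-17310} = \left(574 - 40315\right) \left(- \frac{1}{17310}\right) = \left(-39741\right) \left(- \frac{1}{17310}\right) = \frac{13247}{5770}$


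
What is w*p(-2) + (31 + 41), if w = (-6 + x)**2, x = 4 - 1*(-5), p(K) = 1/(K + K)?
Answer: 279/4 ≈ 69.750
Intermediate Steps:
p(K) = 1/(2*K)
x = 9 (x = 4 + 5 = 9)
w = 9 (w = (-6 + 9)**2 = 3**2 = 9)
w*p(-2) + (31 + 41) = 9*((1/2)/(-2)) + (31 + 41) = 9*((1/2)*(-1/2)) + 72 = 9*(-1/4) + 72 = -9/4 + 72 = 279/4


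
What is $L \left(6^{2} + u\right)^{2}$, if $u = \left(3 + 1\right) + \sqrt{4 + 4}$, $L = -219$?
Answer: $-352152 - 35040 \sqrt{2} \approx -4.0171 \cdot 10^{5}$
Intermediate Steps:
$u = 4 + 2 \sqrt{2}$ ($u = 4 + \sqrt{8} = 4 + 2 \sqrt{2} \approx 6.8284$)
$L \left(6^{2} + u\right)^{2} = - 219 \left(6^{2} + \left(4 + 2 \sqrt{2}\right)\right)^{2} = - 219 \left(36 + \left(4 + 2 \sqrt{2}\right)\right)^{2} = - 219 \left(40 + 2 \sqrt{2}\right)^{2}$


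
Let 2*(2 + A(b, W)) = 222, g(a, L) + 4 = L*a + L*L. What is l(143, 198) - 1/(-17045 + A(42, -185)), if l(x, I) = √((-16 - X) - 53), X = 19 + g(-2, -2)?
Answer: 1/16936 + 2*I*√23 ≈ 5.9046e-5 + 9.5917*I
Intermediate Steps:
g(a, L) = -4 + L² + L*a (g(a, L) = -4 + (L*a + L*L) = -4 + (L*a + L²) = -4 + (L² + L*a) = -4 + L² + L*a)
A(b, W) = 109 (A(b, W) = -2 + (½)*222 = -2 + 111 = 109)
X = 23 (X = 19 + (-4 + (-2)² - 2*(-2)) = 19 + (-4 + 4 + 4) = 19 + 4 = 23)
l(x, I) = 2*I*√23 (l(x, I) = √((-16 - 1*23) - 53) = √((-16 - 23) - 53) = √(-39 - 53) = √(-92) = 2*I*√23)
l(143, 198) - 1/(-17045 + A(42, -185)) = 2*I*√23 - 1/(-17045 + 109) = 2*I*√23 - 1/(-16936) = 2*I*√23 - 1*(-1/16936) = 2*I*√23 + 1/16936 = 1/16936 + 2*I*√23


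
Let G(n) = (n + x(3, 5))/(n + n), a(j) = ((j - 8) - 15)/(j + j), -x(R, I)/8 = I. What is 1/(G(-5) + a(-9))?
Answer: 18/113 ≈ 0.15929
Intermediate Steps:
x(R, I) = -8*I
a(j) = (-23 + j)/(2*j) (a(j) = ((-8 + j) - 15)/((2*j)) = (-23 + j)*(1/(2*j)) = (-23 + j)/(2*j))
G(n) = (-40 + n)/(2*n) (G(n) = (n - 8*5)/(n + n) = (n - 40)/((2*n)) = (-40 + n)*(1/(2*n)) = (-40 + n)/(2*n))
1/(G(-5) + a(-9)) = 1/((1/2)*(-40 - 5)/(-5) + (1/2)*(-23 - 9)/(-9)) = 1/((1/2)*(-1/5)*(-45) + (1/2)*(-1/9)*(-32)) = 1/(9/2 + 16/9) = 1/(113/18) = 18/113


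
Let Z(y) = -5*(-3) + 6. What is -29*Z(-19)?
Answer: -609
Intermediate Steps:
Z(y) = 21 (Z(y) = 15 + 6 = 21)
-29*Z(-19) = -29*21 = -609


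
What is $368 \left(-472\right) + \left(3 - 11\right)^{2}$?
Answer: $-173632$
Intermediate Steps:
$368 \left(-472\right) + \left(3 - 11\right)^{2} = -173696 + \left(-8\right)^{2} = -173696 + 64 = -173632$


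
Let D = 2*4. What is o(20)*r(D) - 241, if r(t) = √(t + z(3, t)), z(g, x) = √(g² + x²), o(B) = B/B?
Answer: -241 + √(8 + √73) ≈ -236.93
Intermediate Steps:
D = 8
o(B) = 1
r(t) = √(t + √(9 + t²)) (r(t) = √(t + √(3² + t²)) = √(t + √(9 + t²)))
o(20)*r(D) - 241 = 1*√(8 + √(9 + 8²)) - 241 = 1*√(8 + √(9 + 64)) - 241 = 1*√(8 + √73) - 241 = √(8 + √73) - 241 = -241 + √(8 + √73)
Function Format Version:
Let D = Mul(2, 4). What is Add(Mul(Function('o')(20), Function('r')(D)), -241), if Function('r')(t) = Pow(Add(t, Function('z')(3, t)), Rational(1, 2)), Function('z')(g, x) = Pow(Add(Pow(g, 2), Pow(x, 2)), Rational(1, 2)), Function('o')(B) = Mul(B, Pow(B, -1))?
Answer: Add(-241, Pow(Add(8, Pow(73, Rational(1, 2))), Rational(1, 2))) ≈ -236.93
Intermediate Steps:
D = 8
Function('o')(B) = 1
Function('r')(t) = Pow(Add(t, Pow(Add(9, Pow(t, 2)), Rational(1, 2))), Rational(1, 2)) (Function('r')(t) = Pow(Add(t, Pow(Add(Pow(3, 2), Pow(t, 2)), Rational(1, 2))), Rational(1, 2)) = Pow(Add(t, Pow(Add(9, Pow(t, 2)), Rational(1, 2))), Rational(1, 2)))
Add(Mul(Function('o')(20), Function('r')(D)), -241) = Add(Mul(1, Pow(Add(8, Pow(Add(9, Pow(8, 2)), Rational(1, 2))), Rational(1, 2))), -241) = Add(Mul(1, Pow(Add(8, Pow(Add(9, 64), Rational(1, 2))), Rational(1, 2))), -241) = Add(Mul(1, Pow(Add(8, Pow(73, Rational(1, 2))), Rational(1, 2))), -241) = Add(Pow(Add(8, Pow(73, Rational(1, 2))), Rational(1, 2)), -241) = Add(-241, Pow(Add(8, Pow(73, Rational(1, 2))), Rational(1, 2)))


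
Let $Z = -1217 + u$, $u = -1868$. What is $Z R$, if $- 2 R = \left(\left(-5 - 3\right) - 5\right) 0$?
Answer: $0$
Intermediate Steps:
$Z = -3085$ ($Z = -1217 - 1868 = -3085$)
$R = 0$ ($R = - \frac{\left(\left(-5 - 3\right) - 5\right) 0}{2} = - \frac{\left(-8 - 5\right) 0}{2} = - \frac{\left(-13\right) 0}{2} = \left(- \frac{1}{2}\right) 0 = 0$)
$Z R = \left(-3085\right) 0 = 0$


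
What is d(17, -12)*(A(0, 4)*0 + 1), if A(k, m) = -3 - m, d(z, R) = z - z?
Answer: 0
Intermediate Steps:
d(z, R) = 0
d(17, -12)*(A(0, 4)*0 + 1) = 0*((-3 - 1*4)*0 + 1) = 0*((-3 - 4)*0 + 1) = 0*(-7*0 + 1) = 0*(0 + 1) = 0*1 = 0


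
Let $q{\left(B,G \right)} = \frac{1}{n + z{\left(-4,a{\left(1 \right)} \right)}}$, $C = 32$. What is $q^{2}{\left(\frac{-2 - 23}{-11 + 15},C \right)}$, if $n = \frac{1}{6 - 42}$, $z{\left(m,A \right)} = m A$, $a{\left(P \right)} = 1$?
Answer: $\frac{1296}{21025} \approx 0.061641$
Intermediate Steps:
$z{\left(m,A \right)} = A m$
$n = - \frac{1}{36}$ ($n = \frac{1}{-36} = - \frac{1}{36} \approx -0.027778$)
$q{\left(B,G \right)} = - \frac{36}{145}$ ($q{\left(B,G \right)} = \frac{1}{- \frac{1}{36} + 1 \left(-4\right)} = \frac{1}{- \frac{1}{36} - 4} = \frac{1}{- \frac{145}{36}} = - \frac{36}{145}$)
$q^{2}{\left(\frac{-2 - 23}{-11 + 15},C \right)} = \left(- \frac{36}{145}\right)^{2} = \frac{1296}{21025}$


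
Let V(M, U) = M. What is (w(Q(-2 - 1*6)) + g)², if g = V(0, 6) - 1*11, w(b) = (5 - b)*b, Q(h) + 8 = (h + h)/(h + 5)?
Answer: 80089/81 ≈ 988.75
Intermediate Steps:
Q(h) = -8 + 2*h/(5 + h) (Q(h) = -8 + (h + h)/(h + 5) = -8 + (2*h)/(5 + h) = -8 + 2*h/(5 + h))
w(b) = b*(5 - b)
g = -11 (g = 0 - 1*11 = 0 - 11 = -11)
(w(Q(-2 - 1*6)) + g)² = ((2*(-20 - 3*(-2 - 1*6))/(5 + (-2 - 1*6)))*(5 - 2*(-20 - 3*(-2 - 1*6))/(5 + (-2 - 1*6))) - 11)² = ((2*(-20 - 3*(-2 - 6))/(5 + (-2 - 6)))*(5 - 2*(-20 - 3*(-2 - 6))/(5 + (-2 - 6))) - 11)² = ((2*(-20 - 3*(-8))/(5 - 8))*(5 - 2*(-20 - 3*(-8))/(5 - 8)) - 11)² = ((2*(-20 + 24)/(-3))*(5 - 2*(-20 + 24)/(-3)) - 11)² = ((2*(-⅓)*4)*(5 - 2*(-1)*4/3) - 11)² = (-8*(5 - 1*(-8/3))/3 - 11)² = (-8*(5 + 8/3)/3 - 11)² = (-8/3*23/3 - 11)² = (-184/9 - 11)² = (-283/9)² = 80089/81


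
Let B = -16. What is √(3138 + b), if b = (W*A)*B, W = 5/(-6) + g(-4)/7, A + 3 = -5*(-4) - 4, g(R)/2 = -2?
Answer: √1512714/21 ≈ 58.568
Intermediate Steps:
g(R) = -4 (g(R) = 2*(-2) = -4)
A = 13 (A = -3 + (-5*(-4) - 4) = -3 + (20 - 4) = -3 + 16 = 13)
W = -59/42 (W = 5/(-6) - 4/7 = 5*(-⅙) - 4*⅐ = -⅚ - 4/7 = -59/42 ≈ -1.4048)
b = 6136/21 (b = -59/42*13*(-16) = -767/42*(-16) = 6136/21 ≈ 292.19)
√(3138 + b) = √(3138 + 6136/21) = √(72034/21) = √1512714/21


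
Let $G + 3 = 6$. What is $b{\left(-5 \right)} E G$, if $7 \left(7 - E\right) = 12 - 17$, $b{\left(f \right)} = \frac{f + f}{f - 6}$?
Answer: $\frac{1620}{77} \approx 21.039$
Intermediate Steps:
$G = 3$ ($G = -3 + 6 = 3$)
$b{\left(f \right)} = \frac{2 f}{-6 + f}$
$E = \frac{54}{7}$ ($E = 7 - \frac{12 - 17}{7} = 7 - - \frac{5}{7} = 7 + \frac{5}{7} = \frac{54}{7} \approx 7.7143$)
$b{\left(-5 \right)} E G = 2 \left(-5\right) \frac{1}{-6 - 5} \cdot \frac{54}{7} \cdot 3 = 2 \left(-5\right) \frac{1}{-11} \cdot \frac{54}{7} \cdot 3 = 2 \left(-5\right) \left(- \frac{1}{11}\right) \frac{54}{7} \cdot 3 = \frac{10}{11} \cdot \frac{54}{7} \cdot 3 = \frac{540}{77} \cdot 3 = \frac{1620}{77}$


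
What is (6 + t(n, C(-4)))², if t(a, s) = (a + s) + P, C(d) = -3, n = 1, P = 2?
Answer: 36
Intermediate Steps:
t(a, s) = 2 + a + s (t(a, s) = (a + s) + 2 = 2 + a + s)
(6 + t(n, C(-4)))² = (6 + (2 + 1 - 3))² = (6 + 0)² = 6² = 36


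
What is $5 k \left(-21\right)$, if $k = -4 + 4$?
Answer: $0$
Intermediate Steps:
$k = 0$
$5 k \left(-21\right) = 5 \cdot 0 \left(-21\right) = 0 \left(-21\right) = 0$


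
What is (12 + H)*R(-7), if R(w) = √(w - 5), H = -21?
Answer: -18*I*√3 ≈ -31.177*I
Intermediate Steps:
R(w) = √(-5 + w)
(12 + H)*R(-7) = (12 - 21)*√(-5 - 7) = -18*I*√3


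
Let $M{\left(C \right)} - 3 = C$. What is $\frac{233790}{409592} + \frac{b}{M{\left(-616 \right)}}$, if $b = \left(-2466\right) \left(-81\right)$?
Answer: $- \frac{40835525181}{125539948} \approx -325.28$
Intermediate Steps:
$M{\left(C \right)} = 3 + C$
$b = 199746$
$\frac{233790}{409592} + \frac{b}{M{\left(-616 \right)}} = \frac{233790}{409592} + \frac{199746}{3 - 616} = 233790 \cdot \frac{1}{409592} + \frac{199746}{-613} = \frac{116895}{204796} + 199746 \left(- \frac{1}{613}\right) = \frac{116895}{204796} - \frac{199746}{613} = - \frac{40835525181}{125539948}$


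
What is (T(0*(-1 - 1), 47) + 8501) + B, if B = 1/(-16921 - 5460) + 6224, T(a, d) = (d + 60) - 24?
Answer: 331417847/22381 ≈ 14808.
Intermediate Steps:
T(a, d) = 36 + d (T(a, d) = (60 + d) - 24 = 36 + d)
B = 139299343/22381 (B = 1/(-22381) + 6224 = -1/22381 + 6224 = 139299343/22381 ≈ 6224.0)
(T(0*(-1 - 1), 47) + 8501) + B = ((36 + 47) + 8501) + 139299343/22381 = (83 + 8501) + 139299343/22381 = 8584 + 139299343/22381 = 331417847/22381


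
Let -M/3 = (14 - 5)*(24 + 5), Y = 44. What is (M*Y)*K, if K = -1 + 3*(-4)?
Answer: 447876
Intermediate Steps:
M = -783 (M = -3*(14 - 5)*(24 + 5) = -27*29 = -3*261 = -783)
K = -13 (K = -1 - 12 = -13)
(M*Y)*K = -783*44*(-13) = -34452*(-13) = 447876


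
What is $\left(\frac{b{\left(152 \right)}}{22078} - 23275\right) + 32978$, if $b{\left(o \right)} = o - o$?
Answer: $9703$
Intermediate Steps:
$b{\left(o \right)} = 0$
$\left(\frac{b{\left(152 \right)}}{22078} - 23275\right) + 32978 = \left(\frac{0}{22078} - 23275\right) + 32978 = \left(0 \cdot \frac{1}{22078} - 23275\right) + 32978 = \left(0 - 23275\right) + 32978 = -23275 + 32978 = 9703$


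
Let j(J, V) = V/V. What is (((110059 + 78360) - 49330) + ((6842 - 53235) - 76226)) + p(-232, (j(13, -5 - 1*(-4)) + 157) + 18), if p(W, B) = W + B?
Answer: 16414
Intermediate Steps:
j(J, V) = 1
p(W, B) = B + W
(((110059 + 78360) - 49330) + ((6842 - 53235) - 76226)) + p(-232, (j(13, -5 - 1*(-4)) + 157) + 18) = (((110059 + 78360) - 49330) + ((6842 - 53235) - 76226)) + (((1 + 157) + 18) - 232) = ((188419 - 49330) + (-46393 - 76226)) + ((158 + 18) - 232) = (139089 - 122619) + (176 - 232) = 16470 - 56 = 16414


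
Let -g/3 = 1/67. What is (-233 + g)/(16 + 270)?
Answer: -7807/9581 ≈ -0.81484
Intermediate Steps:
g = -3/67 ≈ -0.044776
(-233 + g)/(16 + 270) = (-233 - 3/67)/(16 + 270) = -15614/67/286 = -15614/67*1/286 = -7807/9581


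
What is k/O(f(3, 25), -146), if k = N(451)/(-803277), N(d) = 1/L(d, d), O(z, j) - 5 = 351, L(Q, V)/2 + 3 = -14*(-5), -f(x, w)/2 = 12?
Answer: -1/38319526008 ≈ -2.6096e-11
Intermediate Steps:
f(x, w) = -24 (f(x, w) = -2*12 = -24)
L(Q, V) = 134 (L(Q, V) = -6 + 2*(-14*(-5)) = -6 + 2*70 = -6 + 140 = 134)
O(z, j) = 356 (O(z, j) = 5 + 351 = 356)
N(d) = 1/134
k = -1/107639118 (k = (1/134)/(-803277) = (1/134)*(-1/803277) = -1/107639118 ≈ -9.2903e-9)
k/O(f(3, 25), -146) = -1/107639118/356 = -1/107639118*1/356 = -1/38319526008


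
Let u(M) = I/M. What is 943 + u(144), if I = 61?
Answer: 135853/144 ≈ 943.42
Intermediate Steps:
u(M) = 61/M
943 + u(144) = 943 + 61/144 = 135853/144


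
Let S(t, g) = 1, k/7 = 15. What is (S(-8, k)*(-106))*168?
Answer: -17808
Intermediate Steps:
k = 105 (k = 7*15 = 105)
(S(-8, k)*(-106))*168 = (1*(-106))*168 = -106*168 = -17808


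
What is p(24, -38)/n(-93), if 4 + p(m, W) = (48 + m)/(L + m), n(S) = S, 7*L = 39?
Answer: 12/713 ≈ 0.016830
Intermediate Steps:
L = 39/7 (L = (1/7)*39 = 39/7 ≈ 5.5714)
p(m, W) = -4 + (48 + m)/(39/7 + m)
p(24, -38)/n(-93) = (3*(60 - 7*24)/(39 + 7*24))/(-93) = (3*(60 - 168)/(39 + 168))*(-1/93) = (3*(-108)/207)*(-1/93) = (3*(1/207)*(-108))*(-1/93) = -36/23*(-1/93) = 12/713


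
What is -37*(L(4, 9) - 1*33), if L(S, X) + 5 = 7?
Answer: 1147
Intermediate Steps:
L(S, X) = 2 (L(S, X) = -5 + 7 = 2)
-37*(L(4, 9) - 1*33) = -37*(2 - 1*33) = -37*(2 - 33) = -37*(-31) = 1147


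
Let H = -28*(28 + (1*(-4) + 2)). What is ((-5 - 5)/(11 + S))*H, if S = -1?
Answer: 728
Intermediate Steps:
H = -728 (H = -28*(28 + (-4 + 2)) = -28*(28 - 2) = -28*26 = -728)
((-5 - 5)/(11 + S))*H = ((-5 - 5)/(11 - 1))*(-728) = -10/10*(-728) = -10*⅒*(-728) = -1*(-728) = 728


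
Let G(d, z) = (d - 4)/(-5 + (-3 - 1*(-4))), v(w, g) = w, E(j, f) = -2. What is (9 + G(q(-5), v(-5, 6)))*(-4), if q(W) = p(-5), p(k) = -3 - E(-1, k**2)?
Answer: -41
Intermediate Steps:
p(k) = -1 (p(k) = -3 - 1*(-2) = -3 + 2 = -1)
q(W) = -1
G(d, z) = 1 - d/4 (G(d, z) = (-4 + d)/(-5 + (-3 + 4)) = (-4 + d)/(-5 + 1) = (-4 + d)/(-4) = (-4 + d)*(-1/4) = 1 - d/4)
(9 + G(q(-5), v(-5, 6)))*(-4) = (9 + (1 - 1/4*(-1)))*(-4) = (9 + (1 + 1/4))*(-4) = (9 + 5/4)*(-4) = (41/4)*(-4) = -41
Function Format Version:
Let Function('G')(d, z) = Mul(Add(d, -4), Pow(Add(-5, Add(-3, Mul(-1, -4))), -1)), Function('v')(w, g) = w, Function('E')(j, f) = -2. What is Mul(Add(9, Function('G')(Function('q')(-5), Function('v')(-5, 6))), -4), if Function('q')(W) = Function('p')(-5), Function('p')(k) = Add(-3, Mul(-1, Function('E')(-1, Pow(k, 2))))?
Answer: -41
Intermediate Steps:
Function('p')(k) = -1 (Function('p')(k) = Add(-3, Mul(-1, -2)) = Add(-3, 2) = -1)
Function('q')(W) = -1
Function('G')(d, z) = Add(1, Mul(Rational(-1, 4), d)) (Function('G')(d, z) = Mul(Add(-4, d), Pow(Add(-5, Add(-3, 4)), -1)) = Mul(Add(-4, d), Pow(Add(-5, 1), -1)) = Mul(Add(-4, d), Pow(-4, -1)) = Mul(Add(-4, d), Rational(-1, 4)) = Add(1, Mul(Rational(-1, 4), d)))
Mul(Add(9, Function('G')(Function('q')(-5), Function('v')(-5, 6))), -4) = Mul(Add(9, Add(1, Mul(Rational(-1, 4), -1))), -4) = Mul(Add(9, Add(1, Rational(1, 4))), -4) = Mul(Add(9, Rational(5, 4)), -4) = Mul(Rational(41, 4), -4) = -41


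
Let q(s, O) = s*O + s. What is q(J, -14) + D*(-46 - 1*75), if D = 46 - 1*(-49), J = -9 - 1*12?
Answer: -11222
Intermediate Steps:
J = -21 (J = -9 - 12 = -21)
q(s, O) = s + O*s (q(s, O) = O*s + s = s + O*s)
D = 95 (D = 46 + 49 = 95)
q(J, -14) + D*(-46 - 1*75) = -21*(1 - 14) + 95*(-46 - 1*75) = -21*(-13) + 95*(-46 - 75) = 273 + 95*(-121) = 273 - 11495 = -11222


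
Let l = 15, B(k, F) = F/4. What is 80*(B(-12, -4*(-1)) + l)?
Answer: 1280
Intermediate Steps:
B(k, F) = F/4 (B(k, F) = F*(¼) = F/4)
80*(B(-12, -4*(-1)) + l) = 80*((-4*(-1))/4 + 15) = 80*((¼)*4 + 15) = 80*(1 + 15) = 80*16 = 1280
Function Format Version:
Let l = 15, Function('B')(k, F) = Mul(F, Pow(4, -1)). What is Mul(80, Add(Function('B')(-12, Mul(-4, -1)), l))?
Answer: 1280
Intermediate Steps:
Function('B')(k, F) = Mul(Rational(1, 4), F) (Function('B')(k, F) = Mul(F, Rational(1, 4)) = Mul(Rational(1, 4), F))
Mul(80, Add(Function('B')(-12, Mul(-4, -1)), l)) = Mul(80, Add(Mul(Rational(1, 4), Mul(-4, -1)), 15)) = Mul(80, Add(Mul(Rational(1, 4), 4), 15)) = Mul(80, Add(1, 15)) = Mul(80, 16) = 1280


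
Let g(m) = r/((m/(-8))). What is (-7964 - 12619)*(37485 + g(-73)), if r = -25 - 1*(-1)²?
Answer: -56319142851/73 ≈ -7.7149e+8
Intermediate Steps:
r = -26 (r = -25 - 1*1 = -25 - 1 = -26)
g(m) = 208/m (g(m) = -26*(-8/m) = -(-208)/m = 208/m)
(-7964 - 12619)*(37485 + g(-73)) = (-7964 - 12619)*(37485 + 208/(-73)) = -20583*(37485 + 208*(-1/73)) = -20583*(37485 - 208/73) = -20583*2736197/73 = -56319142851/73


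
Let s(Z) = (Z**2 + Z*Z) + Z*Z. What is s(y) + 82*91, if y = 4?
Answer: 7510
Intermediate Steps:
s(Z) = 3*Z**2 (s(Z) = (Z**2 + Z**2) + Z**2 = 2*Z**2 + Z**2 = 3*Z**2)
s(y) + 82*91 = 3*4**2 + 82*91 = 3*16 + 7462 = 48 + 7462 = 7510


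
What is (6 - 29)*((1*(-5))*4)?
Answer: 460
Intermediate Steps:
(6 - 29)*((1*(-5))*4) = -(-115)*4 = -23*(-20) = 460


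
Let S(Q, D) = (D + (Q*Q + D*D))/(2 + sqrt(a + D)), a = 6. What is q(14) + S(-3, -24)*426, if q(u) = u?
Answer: 21740 - 32589*I*sqrt(2) ≈ 21740.0 - 46088.0*I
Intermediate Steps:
S(Q, D) = (D + D**2 + Q**2)/(2 + sqrt(6 + D)) (S(Q, D) = (D + (Q*Q + D*D))/(2 + sqrt(6 + D)) = (D + (Q**2 + D**2))/(2 + sqrt(6 + D)) = (D + (D**2 + Q**2))/(2 + sqrt(6 + D)) = (D + D**2 + Q**2)/(2 + sqrt(6 + D)))
q(14) + S(-3, -24)*426 = 14 + ((-24 + (-24)**2 + (-3)**2)/(2 + sqrt(6 - 24)))*426 = 14 + ((-24 + 576 + 9)/(2 + sqrt(-18)))*426 = 14 + (561/(2 + 3*I*sqrt(2)))*426 = 14 + 238986/(2 + 3*I*sqrt(2))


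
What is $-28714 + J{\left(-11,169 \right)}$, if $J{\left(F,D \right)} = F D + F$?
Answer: $-30584$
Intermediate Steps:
$J{\left(F,D \right)} = F + D F$ ($J{\left(F,D \right)} = D F + F = F + D F$)
$-28714 + J{\left(-11,169 \right)} = -28714 - 11 \left(1 + 169\right) = -28714 - 1870 = -30584$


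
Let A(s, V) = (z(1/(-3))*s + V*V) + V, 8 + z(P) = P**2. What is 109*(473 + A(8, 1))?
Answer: 404063/9 ≈ 44896.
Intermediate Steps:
z(P) = -8 + P**2
A(s, V) = V + V**2 - 71*s/9 (A(s, V) = ((-8 + (1/(-3))**2)*s + V*V) + V = ((-8 + (-1/3)**2)*s + V**2) + V = ((-8 + 1/9)*s + V**2) + V = (-71*s/9 + V**2) + V = (V**2 - 71*s/9) + V = V + V**2 - 71*s/9)
109*(473 + A(8, 1)) = 109*(473 + (1 + 1**2 - 71/9*8)) = 109*(473 + (1 + 1 - 568/9)) = 109*(473 - 550/9) = 109*(3707/9) = 404063/9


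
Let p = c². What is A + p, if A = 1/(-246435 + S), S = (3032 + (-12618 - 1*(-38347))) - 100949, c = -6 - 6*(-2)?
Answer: 11470427/318623 ≈ 36.000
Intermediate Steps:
c = 6 (c = -6 + 12 = 6)
S = -72188 (S = (3032 + (-12618 + 38347)) - 100949 = (3032 + 25729) - 100949 = 28761 - 100949 = -72188)
p = 36 (p = 6² = 36)
A = -1/318623 (A = 1/(-246435 - 72188) = 1/(-318623) = -1/318623 ≈ -3.1385e-6)
A + p = -1/318623 + 36 = 11470427/318623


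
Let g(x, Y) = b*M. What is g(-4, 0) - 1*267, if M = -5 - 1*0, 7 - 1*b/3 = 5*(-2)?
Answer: -522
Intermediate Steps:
b = 51 (b = 21 - 15*(-2) = 21 - 3*(-10) = 21 + 30 = 51)
M = -5 (M = -5 + 0 = -5)
g(x, Y) = -255 (g(x, Y) = 51*(-5) = -255)
g(-4, 0) - 1*267 = -255 - 1*267 = -255 - 267 = -522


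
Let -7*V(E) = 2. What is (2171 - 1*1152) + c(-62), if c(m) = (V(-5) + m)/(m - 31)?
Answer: 663805/651 ≈ 1019.7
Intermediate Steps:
V(E) = -2/7 (V(E) = -1/7*2 = -2/7)
c(m) = (-2/7 + m)/(-31 + m) (c(m) = (-2/7 + m)/(m - 31) = (-2/7 + m)/(-31 + m))
(2171 - 1*1152) + c(-62) = (2171 - 1*1152) + (-2/7 - 62)/(-31 - 62) = (2171 - 1152) - 436/7/(-93) = 1019 - 1/93*(-436/7) = 1019 + 436/651 = 663805/651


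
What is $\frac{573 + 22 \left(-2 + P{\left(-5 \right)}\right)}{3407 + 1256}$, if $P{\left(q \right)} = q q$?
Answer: $\frac{1079}{4663} \approx 0.2314$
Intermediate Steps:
$P{\left(q \right)} = q^{2}$
$\frac{573 + 22 \left(-2 + P{\left(-5 \right)}\right)}{3407 + 1256} = \frac{573 + 22 \left(-2 + \left(-5\right)^{2}\right)}{3407 + 1256} = \frac{573 + 22 \left(-2 + 25\right)}{4663} = \left(573 + 22 \cdot 23\right) \frac{1}{4663} = \left(573 + 506\right) \frac{1}{4663} = 1079 \cdot \frac{1}{4663} = \frac{1079}{4663}$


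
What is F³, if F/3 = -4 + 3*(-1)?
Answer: -9261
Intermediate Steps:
F = -21 (F = 3*(-4 + 3*(-1)) = 3*(-4 - 3) = 3*(-7) = -21)
F³ = (-21)³ = -9261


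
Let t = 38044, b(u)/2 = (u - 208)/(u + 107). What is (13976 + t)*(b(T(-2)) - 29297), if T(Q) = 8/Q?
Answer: -156997140300/103 ≈ -1.5242e+9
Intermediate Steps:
b(u) = 2*(-208 + u)/(107 + u) (b(u) = 2*((u - 208)/(u + 107)) = 2*((-208 + u)/(107 + u)) = 2*(-208 + u)/(107 + u))
(13976 + t)*(b(T(-2)) - 29297) = (13976 + 38044)*(2*(-208 + 8/(-2))/(107 + 8/(-2)) - 29297) = 52020*(2*(-208 + 8*(-½))/(107 + 8*(-½)) - 29297) = 52020*(2*(-208 - 4)/(107 - 4) - 29297) = 52020*(2*(-212)/103 - 29297) = 52020*(2*(1/103)*(-212) - 29297) = 52020*(-424/103 - 29297) = 52020*(-3018015/103) = -156997140300/103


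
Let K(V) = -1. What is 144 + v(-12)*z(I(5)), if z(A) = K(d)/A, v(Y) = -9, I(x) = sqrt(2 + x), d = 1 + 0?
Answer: 144 + 9*sqrt(7)/7 ≈ 147.40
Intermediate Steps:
d = 1
z(A) = -1/A
144 + v(-12)*z(I(5)) = 144 - (-9)/(sqrt(2 + 5)) = 144 - (-9)/(sqrt(7)) = 144 - (-9)*sqrt(7)/7 = 144 + 9*sqrt(7)/7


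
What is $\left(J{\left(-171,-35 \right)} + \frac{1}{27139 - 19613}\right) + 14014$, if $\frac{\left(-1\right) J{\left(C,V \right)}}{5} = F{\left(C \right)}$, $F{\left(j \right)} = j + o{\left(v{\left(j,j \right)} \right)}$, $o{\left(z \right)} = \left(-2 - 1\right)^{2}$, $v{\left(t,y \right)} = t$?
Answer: $\frac{111565425}{7526} \approx 14824.0$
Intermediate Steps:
$o{\left(z \right)} = 9$ ($o{\left(z \right)} = \left(-3\right)^{2} = 9$)
$F{\left(j \right)} = 9 + j$ ($F{\left(j \right)} = j + 9 = 9 + j$)
$J{\left(C,V \right)} = -45 - 5 C$ ($J{\left(C,V \right)} = - 5 \left(9 + C\right) = -45 - 5 C$)
$\left(J{\left(-171,-35 \right)} + \frac{1}{27139 - 19613}\right) + 14014 = \left(\left(-45 - -855\right) + \frac{1}{27139 - 19613}\right) + 14014 = \left(\left(-45 + 855\right) + \frac{1}{7526}\right) + 14014 = \left(810 + \frac{1}{7526}\right) + 14014 = \frac{6096061}{7526} + 14014 = \frac{111565425}{7526}$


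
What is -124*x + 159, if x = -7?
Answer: 1027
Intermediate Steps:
-124*x + 159 = -124*(-7) + 159 = 868 + 159 = 1027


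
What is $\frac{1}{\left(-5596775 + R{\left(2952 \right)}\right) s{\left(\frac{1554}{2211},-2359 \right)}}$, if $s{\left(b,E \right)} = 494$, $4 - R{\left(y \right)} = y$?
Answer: $- \frac{1}{2766263162} \approx -3.615 \cdot 10^{-10}$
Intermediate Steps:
$R{\left(y \right)} = 4 - y$
$\frac{1}{\left(-5596775 + R{\left(2952 \right)}\right) s{\left(\frac{1554}{2211},-2359 \right)}} = \frac{1}{\left(-5596775 + \left(4 - 2952\right)\right) 494} = \frac{1}{-5596775 + \left(4 - 2952\right)} \frac{1}{494} = \frac{1}{-5596775 - 2948} \cdot \frac{1}{494} = \frac{1}{-5599723} \cdot \frac{1}{494} = \left(- \frac{1}{5599723}\right) \frac{1}{494} = - \frac{1}{2766263162}$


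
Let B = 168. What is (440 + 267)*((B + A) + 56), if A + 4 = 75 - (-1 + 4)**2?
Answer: 202202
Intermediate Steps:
A = 62 (A = -4 + (75 - (-1 + 4)**2) = -4 + (75 - 1*3**2) = -4 + (75 - 1*9) = -4 + (75 - 9) = -4 + 66 = 62)
(440 + 267)*((B + A) + 56) = (440 + 267)*((168 + 62) + 56) = 707*(230 + 56) = 707*286 = 202202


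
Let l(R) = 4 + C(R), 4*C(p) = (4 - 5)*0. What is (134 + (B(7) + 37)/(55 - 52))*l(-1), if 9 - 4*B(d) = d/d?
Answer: 588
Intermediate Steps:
B(d) = 2 (B(d) = 9/4 - d/(4*d) = 9/4 - 1/4*1 = 9/4 - 1/4 = 2)
C(p) = 0 (C(p) = ((4 - 5)*0)/4 = (-1*0)/4 = (1/4)*0 = 0)
l(R) = 4 (l(R) = 4 + 0 = 4)
(134 + (B(7) + 37)/(55 - 52))*l(-1) = (134 + (2 + 37)/(55 - 52))*4 = (134 + 39/3)*4 = (134 + 39*(1/3))*4 = (134 + 13)*4 = 147*4 = 588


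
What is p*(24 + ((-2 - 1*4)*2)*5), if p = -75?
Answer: 2700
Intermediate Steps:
p*(24 + ((-2 - 1*4)*2)*5) = -75*(24 + ((-2 - 1*4)*2)*5) = -75*(24 + ((-2 - 4)*2)*5) = -75*(24 - 6*2*5) = -75*(24 - 12*5) = -75*(24 - 60) = -75*(-36) = 2700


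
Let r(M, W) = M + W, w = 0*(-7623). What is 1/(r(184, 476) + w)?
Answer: 1/660 ≈ 0.0015152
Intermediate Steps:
w = 0
1/(r(184, 476) + w) = 1/((184 + 476) + 0) = 1/(660 + 0) = 1/660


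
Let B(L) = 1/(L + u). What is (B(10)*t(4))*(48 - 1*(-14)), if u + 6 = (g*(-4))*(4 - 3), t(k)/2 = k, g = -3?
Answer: 31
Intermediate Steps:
t(k) = 2*k
u = 6 (u = -6 + (-3*(-4))*(4 - 3) = -6 + 12*1 = -6 + 12 = 6)
B(L) = 1/(6 + L) (B(L) = 1/(L + 6) = 1/(6 + L))
(B(10)*t(4))*(48 - 1*(-14)) = ((2*4)/(6 + 10))*(48 - 1*(-14)) = (8/16)*(48 + 14) = ((1/16)*8)*62 = (½)*62 = 31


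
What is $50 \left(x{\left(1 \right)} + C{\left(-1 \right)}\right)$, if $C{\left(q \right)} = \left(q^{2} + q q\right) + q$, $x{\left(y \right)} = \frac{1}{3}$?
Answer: $\frac{200}{3} \approx 66.667$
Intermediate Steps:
$x{\left(y \right)} = \frac{1}{3}$
$C{\left(q \right)} = q + 2 q^{2}$ ($C{\left(q \right)} = \left(q^{2} + q^{2}\right) + q = 2 q^{2} + q = q + 2 q^{2}$)
$50 \left(x{\left(1 \right)} + C{\left(-1 \right)}\right) = 50 \left(\frac{1}{3} - \left(1 + 2 \left(-1\right)\right)\right) = 50 \left(\frac{1}{3} - \left(1 - 2\right)\right) = 50 \left(\frac{1}{3} - -1\right) = 50 \left(\frac{1}{3} + 1\right) = 50 \cdot \frac{4}{3} = \frac{200}{3}$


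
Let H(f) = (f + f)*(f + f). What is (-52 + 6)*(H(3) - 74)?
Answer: 1748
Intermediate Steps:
H(f) = 4*f² (H(f) = (2*f)*(2*f) = 4*f²)
(-52 + 6)*(H(3) - 74) = (-52 + 6)*(4*3² - 74) = -46*(4*9 - 74) = -46*(36 - 74) = -46*(-38) = 1748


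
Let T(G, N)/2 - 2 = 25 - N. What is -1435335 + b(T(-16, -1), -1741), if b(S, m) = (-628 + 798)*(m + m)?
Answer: -2027275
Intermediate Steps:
T(G, N) = 54 - 2*N (T(G, N) = 4 + 2*(25 - N) = 4 + (50 - 2*N) = 54 - 2*N)
b(S, m) = 340*m (b(S, m) = 170*(2*m) = 340*m)
-1435335 + b(T(-16, -1), -1741) = -1435335 + 340*(-1741) = -1435335 - 591940 = -2027275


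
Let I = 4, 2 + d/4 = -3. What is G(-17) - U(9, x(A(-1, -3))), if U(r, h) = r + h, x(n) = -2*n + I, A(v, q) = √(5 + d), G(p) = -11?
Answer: -24 + 2*I*√15 ≈ -24.0 + 7.746*I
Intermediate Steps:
d = -20 (d = -8 + 4*(-3) = -8 - 12 = -20)
A(v, q) = I*√15 (A(v, q) = √(5 - 20) = √(-15) = I*√15)
x(n) = 4 - 2*n (x(n) = -2*n + 4 = 4 - 2*n)
U(r, h) = h + r
G(-17) - U(9, x(A(-1, -3))) = -11 - ((4 - 2*I*√15) + 9) = -11 - (13 - 2*I*√15) = -11 + (-13 + 2*I*√15) = -24 + 2*I*√15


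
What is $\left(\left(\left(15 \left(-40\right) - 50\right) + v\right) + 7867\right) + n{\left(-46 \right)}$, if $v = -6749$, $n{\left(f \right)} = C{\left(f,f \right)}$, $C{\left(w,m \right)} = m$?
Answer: $422$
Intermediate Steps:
$n{\left(f \right)} = f$
$\left(\left(\left(15 \left(-40\right) - 50\right) + v\right) + 7867\right) + n{\left(-46 \right)} = \left(\left(\left(15 \left(-40\right) - 50\right) - 6749\right) + 7867\right) - 46 = \left(\left(\left(-600 - 50\right) - 6749\right) + 7867\right) - 46 = \left(\left(-650 - 6749\right) + 7867\right) - 46 = \left(-7399 + 7867\right) - 46 = 468 - 46 = 422$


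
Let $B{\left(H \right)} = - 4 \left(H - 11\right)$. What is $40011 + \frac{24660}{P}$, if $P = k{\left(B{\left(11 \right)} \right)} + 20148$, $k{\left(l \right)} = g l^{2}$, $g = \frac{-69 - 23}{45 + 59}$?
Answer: $\frac{67180524}{1679} \approx 40012.0$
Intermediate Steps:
$g = - \frac{23}{26}$ ($g = - \frac{92}{104} = \left(-92\right) \frac{1}{104} = - \frac{23}{26} \approx -0.88461$)
$B{\left(H \right)} = 44 - 4 H$ ($B{\left(H \right)} = - 4 \left(-11 + H\right) = 44 - 4 H$)
$k{\left(l \right)} = - \frac{23 l^{2}}{26}$
$P = 20148$ ($P = - \frac{23 \left(44 - 44\right)^{2}}{26} + 20148 = - \frac{23 \cdot 0^{2}}{26} + 20148 = \left(- \frac{23}{26}\right) 0 + 20148 = 0 + 20148 = 20148$)
$40011 + \frac{24660}{P} = 40011 + \frac{24660}{20148} = 40011 + 24660 \cdot \frac{1}{20148} = 40011 + \frac{2055}{1679} = \frac{67180524}{1679}$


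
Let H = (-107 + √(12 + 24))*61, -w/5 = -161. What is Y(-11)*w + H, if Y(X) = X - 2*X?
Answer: 2694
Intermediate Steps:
w = 805 (w = -5*(-161) = 805)
Y(X) = -X (Y(X) = X - 2*X = -X)
H = -6161 (H = (-107 + √36)*61 = (-107 + 6)*61 = -101*61 = -6161)
Y(-11)*w + H = -1*(-11)*805 - 6161 = 11*805 - 6161 = 8855 - 6161 = 2694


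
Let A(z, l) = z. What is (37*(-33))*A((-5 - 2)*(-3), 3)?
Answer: -25641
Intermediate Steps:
(37*(-33))*A((-5 - 2)*(-3), 3) = (37*(-33))*((-5 - 2)*(-3)) = -(-8547)*(-3) = -1221*21 = -25641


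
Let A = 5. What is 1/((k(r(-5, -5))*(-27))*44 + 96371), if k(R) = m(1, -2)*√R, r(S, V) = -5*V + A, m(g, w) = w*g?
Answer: 8761/828909851 - 216*√30/828909851 ≈ 9.1420e-6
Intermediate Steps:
m(g, w) = g*w
r(S, V) = 5 - 5*V (r(S, V) = -5*V + 5 = 5 - 5*V)
k(R) = -2*√R (k(R) = (1*(-2))*√R = -2*√R)
1/((k(r(-5, -5))*(-27))*44 + 96371) = 1/((-2*√(5 - 5*(-5))*(-27))*44 + 96371) = 1/((-2*√(5 + 25)*(-27))*44 + 96371) = 1/((-2*√30*(-27))*44 + 96371) = 1/((54*√30)*44 + 96371) = 1/(2376*√30 + 96371) = 1/(96371 + 2376*√30)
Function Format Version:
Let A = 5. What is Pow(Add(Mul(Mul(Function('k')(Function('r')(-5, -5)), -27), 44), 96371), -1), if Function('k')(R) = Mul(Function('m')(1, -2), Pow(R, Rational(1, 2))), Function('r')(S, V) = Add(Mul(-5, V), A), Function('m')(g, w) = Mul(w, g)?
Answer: Add(Rational(8761, 828909851), Mul(Rational(-216, 828909851), Pow(30, Rational(1, 2)))) ≈ 9.1420e-6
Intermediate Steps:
Function('m')(g, w) = Mul(g, w)
Function('r')(S, V) = Add(5, Mul(-5, V)) (Function('r')(S, V) = Add(Mul(-5, V), 5) = Add(5, Mul(-5, V)))
Function('k')(R) = Mul(-2, Pow(R, Rational(1, 2))) (Function('k')(R) = Mul(Mul(1, -2), Pow(R, Rational(1, 2))) = Mul(-2, Pow(R, Rational(1, 2))))
Pow(Add(Mul(Mul(Function('k')(Function('r')(-5, -5)), -27), 44), 96371), -1) = Pow(Add(Mul(Mul(Mul(-2, Pow(Add(5, Mul(-5, -5)), Rational(1, 2))), -27), 44), 96371), -1) = Pow(Add(Mul(Mul(Mul(-2, Pow(Add(5, 25), Rational(1, 2))), -27), 44), 96371), -1) = Pow(Add(Mul(Mul(Mul(-2, Pow(30, Rational(1, 2))), -27), 44), 96371), -1) = Pow(Add(Mul(Mul(54, Pow(30, Rational(1, 2))), 44), 96371), -1) = Pow(Add(Mul(2376, Pow(30, Rational(1, 2))), 96371), -1) = Pow(Add(96371, Mul(2376, Pow(30, Rational(1, 2)))), -1)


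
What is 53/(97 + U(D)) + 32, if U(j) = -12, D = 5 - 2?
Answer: 2773/85 ≈ 32.624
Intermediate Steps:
D = 3
53/(97 + U(D)) + 32 = 53/(97 - 12) + 32 = 53/85 + 32 = 2773/85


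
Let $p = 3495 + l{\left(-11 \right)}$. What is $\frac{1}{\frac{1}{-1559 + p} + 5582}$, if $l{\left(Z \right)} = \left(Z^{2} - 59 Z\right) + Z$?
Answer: $\frac{2695}{15043491} \approx 0.00017915$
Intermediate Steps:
$l{\left(Z \right)} = Z^{2} - 58 Z$
$p = 4254$ ($p = 3495 - 11 \left(-58 - 11\right) = 3495 - -759 = 3495 + 759 = 4254$)
$\frac{1}{\frac{1}{-1559 + p} + 5582} = \frac{1}{\frac{1}{-1559 + 4254} + 5582} = \frac{1}{\frac{1}{2695} + 5582} = \frac{1}{\frac{15043491}{2695}} = \frac{2695}{15043491}$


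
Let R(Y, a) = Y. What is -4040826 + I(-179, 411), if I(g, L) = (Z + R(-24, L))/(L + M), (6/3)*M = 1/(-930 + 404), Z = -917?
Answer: -1747136968378/432371 ≈ -4.0408e+6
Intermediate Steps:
M = -1/1052 (M = 1/(2*(-930 + 404)) = (½)/(-526) = (½)*(-1/526) = -1/1052 ≈ -0.00095057)
I(g, L) = -941/(-1/1052 + L) (I(g, L) = (-917 - 24)/(L - 1/1052) = -941/(-1/1052 + L))
-4040826 + I(-179, 411) = -4040826 - 989932/(-1 + 1052*411) = -4040826 - 989932/(-1 + 432372) = -4040826 - 989932/432371 = -1747136968378/432371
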